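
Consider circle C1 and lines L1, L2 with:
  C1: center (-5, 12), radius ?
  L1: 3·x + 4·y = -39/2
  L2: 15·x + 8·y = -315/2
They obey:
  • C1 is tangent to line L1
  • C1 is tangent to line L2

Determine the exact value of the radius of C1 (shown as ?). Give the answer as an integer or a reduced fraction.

1. [C1‖L1]  r_C1² − 441/4 = 0  ⇒  r_C1 = 21/2 (r>0 drops 1)
2. [C1‖L2]  r_C1² − 441/4 = 0  ⇒  r_C1 = 21/2 (r>0 drops 1)

21/2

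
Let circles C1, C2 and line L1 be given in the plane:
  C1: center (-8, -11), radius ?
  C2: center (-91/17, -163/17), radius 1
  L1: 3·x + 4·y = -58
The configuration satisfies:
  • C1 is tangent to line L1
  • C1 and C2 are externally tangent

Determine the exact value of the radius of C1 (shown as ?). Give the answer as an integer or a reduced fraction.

2

1. [C1‖L1]  r_C1² − 4 = 0  ⇒  r_C1 = 2 (r>0 drops 1)
2. [ext C1·C2]  r_C1² + 2r_C1 − 8 = 0  ⇒  r_C1 = 2 (r>0 drops 1)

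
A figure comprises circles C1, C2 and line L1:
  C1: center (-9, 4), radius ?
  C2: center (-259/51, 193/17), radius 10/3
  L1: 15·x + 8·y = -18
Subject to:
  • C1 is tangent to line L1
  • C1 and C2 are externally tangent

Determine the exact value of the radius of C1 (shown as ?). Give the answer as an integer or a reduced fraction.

5

1. [C1‖L1]  r_C1² − 25 = 0  ⇒  r_C1 = 5 (r>0 drops 1)
2. [ext C1·C2]  r_C1² + (20/3)r_C1 − 175/3 = 0  ⇒  r_C1 = 5 (r>0 drops 1)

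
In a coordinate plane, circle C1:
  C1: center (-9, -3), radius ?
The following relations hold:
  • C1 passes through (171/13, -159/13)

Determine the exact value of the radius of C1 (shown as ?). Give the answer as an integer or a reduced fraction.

24

1. [C1∋P]  r_C1² − 576 = 0  ⇒  r_C1 = 24 (r>0 drops 1)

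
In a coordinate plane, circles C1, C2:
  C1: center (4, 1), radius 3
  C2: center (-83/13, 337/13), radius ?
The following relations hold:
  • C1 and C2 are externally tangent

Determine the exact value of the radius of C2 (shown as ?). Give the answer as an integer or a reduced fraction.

1. [ext C1·C2]  r_C2² + 6r_C2 − 720 = 0  ⇒  r_C2 = 24 (r>0 drops 1)

24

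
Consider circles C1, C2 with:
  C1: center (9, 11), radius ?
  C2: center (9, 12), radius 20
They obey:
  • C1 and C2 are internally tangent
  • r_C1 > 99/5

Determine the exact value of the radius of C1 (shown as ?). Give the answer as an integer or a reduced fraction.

1. [int C1,C2]  r_C1² − 40r_C1 + 399 = 0  ⇒  r_C1 = 19 or 21
2. given r_C1 > 99/5: keep 21

21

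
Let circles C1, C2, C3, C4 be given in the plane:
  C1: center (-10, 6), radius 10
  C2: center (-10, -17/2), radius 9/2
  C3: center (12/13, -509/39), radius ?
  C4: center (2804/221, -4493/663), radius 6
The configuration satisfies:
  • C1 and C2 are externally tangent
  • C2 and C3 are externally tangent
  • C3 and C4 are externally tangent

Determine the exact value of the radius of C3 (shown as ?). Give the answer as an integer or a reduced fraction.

22/3

1. [ext C2·C3]  r_C3² + 9r_C3 − 1078/9 = 0  ⇒  r_C3 = 22/3 (r>0 drops 1)
2. [ext C3·C4]  r_C3² + 12r_C3 − 1276/9 = 0  ⇒  r_C3 = 22/3 (r>0 drops 1)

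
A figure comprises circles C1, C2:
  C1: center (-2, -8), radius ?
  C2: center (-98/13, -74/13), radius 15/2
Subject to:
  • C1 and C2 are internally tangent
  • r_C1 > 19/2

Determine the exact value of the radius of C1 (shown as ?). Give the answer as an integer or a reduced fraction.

27/2

1. [int C1,C2]  r_C1² − 15r_C1 + 81/4 = 0  ⇒  r_C1 = 3/2 or 27/2
2. given r_C1 > 19/2: keep 27/2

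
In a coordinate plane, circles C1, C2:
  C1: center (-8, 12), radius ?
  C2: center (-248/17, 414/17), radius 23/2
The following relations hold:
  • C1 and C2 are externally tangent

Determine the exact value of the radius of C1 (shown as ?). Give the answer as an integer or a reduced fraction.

1. [ext C1·C2]  r_C1² + 23r_C1 − 255/4 = 0  ⇒  r_C1 = 5/2 (r>0 drops 1)

5/2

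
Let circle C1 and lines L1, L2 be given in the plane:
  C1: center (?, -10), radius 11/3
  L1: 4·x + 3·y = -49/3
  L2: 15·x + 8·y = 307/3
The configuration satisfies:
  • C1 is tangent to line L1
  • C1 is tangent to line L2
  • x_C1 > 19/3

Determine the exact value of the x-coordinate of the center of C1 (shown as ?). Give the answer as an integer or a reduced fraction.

1. [C1‖L1]  x_C1² − (41/6)x_C1 − 28/3 = 0  ⇒  x_C1 = -7/6 or 8
2. [C1‖L2]  x_C1² − (1094/45)x_C1 + 5872/45 = 0  ⇒  x_C1 = 8 or 734/45

8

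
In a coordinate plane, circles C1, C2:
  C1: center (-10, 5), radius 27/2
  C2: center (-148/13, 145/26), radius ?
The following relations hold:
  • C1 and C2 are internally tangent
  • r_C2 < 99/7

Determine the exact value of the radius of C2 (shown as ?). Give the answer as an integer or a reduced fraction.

1. [int C1,C2]  r_C2² − 27r_C2 + 180 = 0  ⇒  r_C2 = 12 or 15
2. given r_C2 < 99/7: keep 12

12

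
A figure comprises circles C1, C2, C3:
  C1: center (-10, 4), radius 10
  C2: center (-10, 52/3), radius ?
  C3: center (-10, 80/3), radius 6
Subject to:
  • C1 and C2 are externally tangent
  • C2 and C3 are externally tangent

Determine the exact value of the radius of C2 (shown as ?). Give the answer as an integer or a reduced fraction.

1. [ext C1·C2]  r_C2² + 20r_C2 − 700/9 = 0  ⇒  r_C2 = 10/3 (r>0 drops 1)
2. [ext C2·C3]  r_C2² + 12r_C2 − 460/9 = 0  ⇒  r_C2 = 10/3 (r>0 drops 1)

10/3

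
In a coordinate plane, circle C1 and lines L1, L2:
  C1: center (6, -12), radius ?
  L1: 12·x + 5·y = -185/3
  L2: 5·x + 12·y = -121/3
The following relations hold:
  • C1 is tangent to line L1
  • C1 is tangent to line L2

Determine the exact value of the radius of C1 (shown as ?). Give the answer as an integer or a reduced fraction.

1. [C1‖L1]  r_C1² − 289/9 = 0  ⇒  r_C1 = 17/3 (r>0 drops 1)
2. [C1‖L2]  r_C1² − 289/9 = 0  ⇒  r_C1 = 17/3 (r>0 drops 1)

17/3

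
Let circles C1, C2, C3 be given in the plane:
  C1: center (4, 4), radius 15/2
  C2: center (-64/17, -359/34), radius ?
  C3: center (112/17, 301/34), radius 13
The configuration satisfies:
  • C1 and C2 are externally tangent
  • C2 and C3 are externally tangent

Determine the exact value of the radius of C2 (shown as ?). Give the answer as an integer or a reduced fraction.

1. [ext C1·C2]  r_C2² + 15r_C2 − 216 = 0  ⇒  r_C2 = 9 (r>0 drops 1)
2. [ext C2·C3]  r_C2² + 26r_C2 − 315 = 0  ⇒  r_C2 = 9 (r>0 drops 1)

9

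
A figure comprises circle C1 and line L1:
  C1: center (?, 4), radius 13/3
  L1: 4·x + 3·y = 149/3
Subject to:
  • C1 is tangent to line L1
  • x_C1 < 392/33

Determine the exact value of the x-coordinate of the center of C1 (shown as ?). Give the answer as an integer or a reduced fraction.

4

1. [C1‖L1]  x_C1² − (113/6)x_C1 + 178/3 = 0  ⇒  x_C1 = 4 or 89/6
2. given x_C1 < 392/33: keep 4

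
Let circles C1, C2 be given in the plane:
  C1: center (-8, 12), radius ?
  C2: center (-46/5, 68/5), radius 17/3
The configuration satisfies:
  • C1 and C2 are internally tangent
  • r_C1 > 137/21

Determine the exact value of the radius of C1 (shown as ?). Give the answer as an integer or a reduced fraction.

23/3

1. [int C1,C2]  r_C1² − (34/3)r_C1 + 253/9 = 0  ⇒  r_C1 = 11/3 or 23/3
2. given r_C1 > 137/21: keep 23/3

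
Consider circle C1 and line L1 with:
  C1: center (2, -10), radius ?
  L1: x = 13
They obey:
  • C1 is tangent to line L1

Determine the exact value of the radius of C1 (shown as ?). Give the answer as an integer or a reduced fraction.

11

1. [C1‖L1]  r_C1² − 121 = 0  ⇒  r_C1 = 11 (r>0 drops 1)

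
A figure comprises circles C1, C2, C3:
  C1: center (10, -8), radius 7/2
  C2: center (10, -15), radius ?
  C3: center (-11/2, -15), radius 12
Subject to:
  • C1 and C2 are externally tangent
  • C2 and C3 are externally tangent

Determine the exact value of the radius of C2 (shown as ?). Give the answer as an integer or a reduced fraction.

1. [ext C1·C2]  r_C2² + 7r_C2 − 147/4 = 0  ⇒  r_C2 = 7/2 (r>0 drops 1)
2. [ext C2·C3]  r_C2² + 24r_C2 − 385/4 = 0  ⇒  r_C2 = 7/2 (r>0 drops 1)

7/2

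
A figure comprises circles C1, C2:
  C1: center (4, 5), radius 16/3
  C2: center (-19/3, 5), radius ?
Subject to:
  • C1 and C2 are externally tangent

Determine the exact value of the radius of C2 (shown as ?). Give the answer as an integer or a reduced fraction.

1. [ext C1·C2]  r_C2² + (32/3)r_C2 − 235/3 = 0  ⇒  r_C2 = 5 (r>0 drops 1)

5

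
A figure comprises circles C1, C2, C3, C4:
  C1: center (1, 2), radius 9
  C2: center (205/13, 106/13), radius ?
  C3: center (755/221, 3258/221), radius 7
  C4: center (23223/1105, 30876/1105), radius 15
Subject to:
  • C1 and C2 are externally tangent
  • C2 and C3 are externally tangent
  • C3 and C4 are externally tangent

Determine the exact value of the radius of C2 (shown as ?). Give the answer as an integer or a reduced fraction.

7

1. [ext C1·C2]  r_C2² + 18r_C2 − 175 = 0  ⇒  r_C2 = 7 (r>0 drops 1)
2. [ext C2·C3]  r_C2² + 14r_C2 − 147 = 0  ⇒  r_C2 = 7 (r>0 drops 1)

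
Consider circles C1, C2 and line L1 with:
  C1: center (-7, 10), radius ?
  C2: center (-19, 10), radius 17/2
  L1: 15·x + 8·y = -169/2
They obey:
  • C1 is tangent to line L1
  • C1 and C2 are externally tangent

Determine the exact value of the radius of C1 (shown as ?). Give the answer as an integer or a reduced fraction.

7/2

1. [C1‖L1]  r_C1² − 49/4 = 0  ⇒  r_C1 = 7/2 (r>0 drops 1)
2. [ext C1·C2]  r_C1² + 17r_C1 − 287/4 = 0  ⇒  r_C1 = 7/2 (r>0 drops 1)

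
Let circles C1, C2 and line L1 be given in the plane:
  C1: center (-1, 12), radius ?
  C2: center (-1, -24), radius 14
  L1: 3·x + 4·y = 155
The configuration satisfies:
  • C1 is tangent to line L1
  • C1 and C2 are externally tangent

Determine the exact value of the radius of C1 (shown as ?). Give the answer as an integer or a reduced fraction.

1. [C1‖L1]  r_C1² − 484 = 0  ⇒  r_C1 = 22 (r>0 drops 1)
2. [ext C1·C2]  r_C1² + 28r_C1 − 1100 = 0  ⇒  r_C1 = 22 (r>0 drops 1)

22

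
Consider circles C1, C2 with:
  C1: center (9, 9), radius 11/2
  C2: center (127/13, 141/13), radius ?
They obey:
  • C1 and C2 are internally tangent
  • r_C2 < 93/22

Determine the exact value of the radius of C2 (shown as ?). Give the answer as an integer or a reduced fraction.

1. [int C1,C2]  r_C2² − 11r_C2 + 105/4 = 0  ⇒  r_C2 = 7/2 or 15/2
2. given r_C2 < 93/22: keep 7/2

7/2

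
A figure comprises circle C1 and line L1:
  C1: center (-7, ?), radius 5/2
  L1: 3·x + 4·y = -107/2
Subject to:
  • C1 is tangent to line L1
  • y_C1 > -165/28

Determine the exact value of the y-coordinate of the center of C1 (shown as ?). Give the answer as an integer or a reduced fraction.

1. [C1‖L1]  y_C1² + (65/4)y_C1 + 225/4 = 0  ⇒  y_C1 = -45/4 or -5
2. given y_C1 > -165/28: keep -5

-5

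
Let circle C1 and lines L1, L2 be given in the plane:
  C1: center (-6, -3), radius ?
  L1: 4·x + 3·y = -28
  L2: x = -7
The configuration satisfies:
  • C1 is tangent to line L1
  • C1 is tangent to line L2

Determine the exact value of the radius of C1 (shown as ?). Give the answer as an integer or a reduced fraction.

1

1. [C1‖L1]  r_C1² − 1 = 0  ⇒  r_C1 = 1 (r>0 drops 1)
2. [C1‖L2]  r_C1² − 1 = 0  ⇒  r_C1 = 1 (r>0 drops 1)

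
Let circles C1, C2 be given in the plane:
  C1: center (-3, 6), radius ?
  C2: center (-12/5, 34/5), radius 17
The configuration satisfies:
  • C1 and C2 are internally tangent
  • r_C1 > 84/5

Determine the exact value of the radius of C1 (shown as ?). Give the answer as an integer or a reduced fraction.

18

1. [int C1,C2]  r_C1² − 34r_C1 + 288 = 0  ⇒  r_C1 = 16 or 18
2. given r_C1 > 84/5: keep 18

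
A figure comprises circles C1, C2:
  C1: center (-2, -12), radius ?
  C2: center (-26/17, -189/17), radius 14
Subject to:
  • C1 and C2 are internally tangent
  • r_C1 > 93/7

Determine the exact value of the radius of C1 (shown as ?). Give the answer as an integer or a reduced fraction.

1. [int C1,C2]  r_C1² − 28r_C1 + 195 = 0  ⇒  r_C1 = 13 or 15
2. given r_C1 > 93/7: keep 15

15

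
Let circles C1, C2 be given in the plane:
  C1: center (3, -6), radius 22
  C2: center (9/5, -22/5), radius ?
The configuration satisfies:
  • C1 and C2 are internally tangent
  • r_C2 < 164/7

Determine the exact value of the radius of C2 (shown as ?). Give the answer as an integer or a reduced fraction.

20

1. [int C1,C2]  r_C2² − 44r_C2 + 480 = 0  ⇒  r_C2 = 20 or 24
2. given r_C2 < 164/7: keep 20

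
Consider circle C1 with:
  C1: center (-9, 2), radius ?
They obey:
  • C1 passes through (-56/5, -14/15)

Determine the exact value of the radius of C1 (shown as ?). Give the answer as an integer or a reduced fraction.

11/3

1. [C1∋P]  r_C1² − 121/9 = 0  ⇒  r_C1 = 11/3 (r>0 drops 1)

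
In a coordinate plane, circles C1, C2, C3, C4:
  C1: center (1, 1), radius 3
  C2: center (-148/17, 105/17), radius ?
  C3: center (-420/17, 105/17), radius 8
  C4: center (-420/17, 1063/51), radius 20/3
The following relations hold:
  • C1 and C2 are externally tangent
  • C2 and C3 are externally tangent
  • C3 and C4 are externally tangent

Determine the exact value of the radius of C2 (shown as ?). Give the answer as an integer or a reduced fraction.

8

1. [ext C1·C2]  r_C2² + 6r_C2 − 112 = 0  ⇒  r_C2 = 8 (r>0 drops 1)
2. [ext C2·C3]  r_C2² + 16r_C2 − 192 = 0  ⇒  r_C2 = 8 (r>0 drops 1)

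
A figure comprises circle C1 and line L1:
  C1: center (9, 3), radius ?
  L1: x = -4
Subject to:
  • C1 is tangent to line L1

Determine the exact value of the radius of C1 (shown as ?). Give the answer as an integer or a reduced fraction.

13

1. [C1‖L1]  r_C1² − 169 = 0  ⇒  r_C1 = 13 (r>0 drops 1)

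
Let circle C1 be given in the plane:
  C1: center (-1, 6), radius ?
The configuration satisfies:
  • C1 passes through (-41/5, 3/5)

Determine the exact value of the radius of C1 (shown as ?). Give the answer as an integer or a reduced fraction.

1. [C1∋P]  r_C1² − 81 = 0  ⇒  r_C1 = 9 (r>0 drops 1)

9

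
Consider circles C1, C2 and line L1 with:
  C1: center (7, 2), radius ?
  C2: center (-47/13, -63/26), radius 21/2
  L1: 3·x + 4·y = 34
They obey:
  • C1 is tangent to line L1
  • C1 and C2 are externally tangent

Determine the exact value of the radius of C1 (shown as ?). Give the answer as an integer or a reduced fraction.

1

1. [C1‖L1]  r_C1² − 1 = 0  ⇒  r_C1 = 1 (r>0 drops 1)
2. [ext C1·C2]  r_C1² + 21r_C1 − 22 = 0  ⇒  r_C1 = 1 (r>0 drops 1)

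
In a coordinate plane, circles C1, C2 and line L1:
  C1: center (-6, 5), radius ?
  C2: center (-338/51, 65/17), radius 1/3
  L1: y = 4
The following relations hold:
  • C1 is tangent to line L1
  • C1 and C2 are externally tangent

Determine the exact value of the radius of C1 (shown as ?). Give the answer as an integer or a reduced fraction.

1. [C1‖L1]  r_C1² − 1 = 0  ⇒  r_C1 = 1 (r>0 drops 1)
2. [ext C1·C2]  r_C1² + (2/3)r_C1 − 5/3 = 0  ⇒  r_C1 = 1 (r>0 drops 1)

1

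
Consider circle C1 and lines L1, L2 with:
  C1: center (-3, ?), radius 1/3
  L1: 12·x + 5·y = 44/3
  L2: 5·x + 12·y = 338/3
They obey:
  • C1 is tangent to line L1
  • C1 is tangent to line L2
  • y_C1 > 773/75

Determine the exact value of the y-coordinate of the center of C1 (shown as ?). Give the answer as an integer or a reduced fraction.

1. [C1‖L1]  y_C1² − (304/15)y_C1 + 1529/15 = 0  ⇒  y_C1 = 139/15 or 11
2. [C1‖L2]  y_C1² − (383/18)y_C1 + 2035/18 = 0  ⇒  y_C1 = 185/18 or 11

11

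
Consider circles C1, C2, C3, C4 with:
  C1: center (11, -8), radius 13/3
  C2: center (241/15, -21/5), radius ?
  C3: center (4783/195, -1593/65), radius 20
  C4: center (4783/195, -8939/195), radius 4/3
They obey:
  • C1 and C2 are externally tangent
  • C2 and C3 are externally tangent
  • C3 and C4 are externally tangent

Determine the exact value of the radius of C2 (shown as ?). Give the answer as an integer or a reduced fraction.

1. [ext C1·C2]  r_C2² + (26/3)r_C2 − 64/3 = 0  ⇒  r_C2 = 2 (r>0 drops 1)
2. [ext C2·C3]  r_C2² + 40r_C2 − 84 = 0  ⇒  r_C2 = 2 (r>0 drops 1)

2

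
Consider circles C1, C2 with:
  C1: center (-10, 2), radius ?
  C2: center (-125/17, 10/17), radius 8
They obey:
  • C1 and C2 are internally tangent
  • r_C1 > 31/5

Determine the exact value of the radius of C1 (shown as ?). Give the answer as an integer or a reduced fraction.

1. [int C1,C2]  r_C1² − 16r_C1 + 55 = 0  ⇒  r_C1 = 5 or 11
2. given r_C1 > 31/5: keep 11

11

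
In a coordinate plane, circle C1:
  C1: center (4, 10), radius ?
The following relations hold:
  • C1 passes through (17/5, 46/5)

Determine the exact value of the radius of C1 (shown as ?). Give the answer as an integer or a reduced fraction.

1. [C1∋P]  r_C1² − 1 = 0  ⇒  r_C1 = 1 (r>0 drops 1)

1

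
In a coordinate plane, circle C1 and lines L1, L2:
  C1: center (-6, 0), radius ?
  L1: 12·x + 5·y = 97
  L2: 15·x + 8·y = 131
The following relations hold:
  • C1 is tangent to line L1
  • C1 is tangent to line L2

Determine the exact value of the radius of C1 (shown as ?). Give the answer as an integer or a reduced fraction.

1. [C1‖L1]  r_C1² − 169 = 0  ⇒  r_C1 = 13 (r>0 drops 1)
2. [C1‖L2]  r_C1² − 169 = 0  ⇒  r_C1 = 13 (r>0 drops 1)

13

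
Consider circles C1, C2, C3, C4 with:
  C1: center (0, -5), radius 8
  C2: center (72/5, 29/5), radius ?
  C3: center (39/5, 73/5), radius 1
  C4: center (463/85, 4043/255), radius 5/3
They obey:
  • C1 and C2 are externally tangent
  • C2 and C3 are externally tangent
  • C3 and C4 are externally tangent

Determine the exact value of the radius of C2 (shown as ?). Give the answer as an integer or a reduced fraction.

1. [ext C1·C2]  r_C2² + 16r_C2 − 260 = 0  ⇒  r_C2 = 10 (r>0 drops 1)
2. [ext C2·C3]  r_C2² + 2r_C2 − 120 = 0  ⇒  r_C2 = 10 (r>0 drops 1)

10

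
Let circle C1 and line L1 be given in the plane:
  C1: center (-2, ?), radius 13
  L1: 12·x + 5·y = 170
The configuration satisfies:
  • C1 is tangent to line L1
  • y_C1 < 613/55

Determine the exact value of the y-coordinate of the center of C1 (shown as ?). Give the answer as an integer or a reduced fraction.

5

1. [C1‖L1]  y_C1² − (388/5)y_C1 + 363 = 0  ⇒  y_C1 = 5 or 363/5
2. given y_C1 < 613/55: keep 5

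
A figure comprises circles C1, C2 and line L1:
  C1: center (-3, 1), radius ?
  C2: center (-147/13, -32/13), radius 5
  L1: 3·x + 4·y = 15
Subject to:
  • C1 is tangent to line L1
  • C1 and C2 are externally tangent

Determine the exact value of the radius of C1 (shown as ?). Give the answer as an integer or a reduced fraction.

1. [C1‖L1]  r_C1² − 16 = 0  ⇒  r_C1 = 4 (r>0 drops 1)
2. [ext C1·C2]  r_C1² + 10r_C1 − 56 = 0  ⇒  r_C1 = 4 (r>0 drops 1)

4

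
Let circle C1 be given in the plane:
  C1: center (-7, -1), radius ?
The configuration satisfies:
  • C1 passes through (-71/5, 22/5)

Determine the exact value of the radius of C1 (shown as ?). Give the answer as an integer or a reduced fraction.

9

1. [C1∋P]  r_C1² − 81 = 0  ⇒  r_C1 = 9 (r>0 drops 1)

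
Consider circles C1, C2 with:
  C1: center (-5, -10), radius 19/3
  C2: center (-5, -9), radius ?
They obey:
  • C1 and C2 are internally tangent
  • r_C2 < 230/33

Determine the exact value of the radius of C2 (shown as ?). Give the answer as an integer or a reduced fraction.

16/3

1. [int C1,C2]  r_C2² − (38/3)r_C2 + 352/9 = 0  ⇒  r_C2 = 16/3 or 22/3
2. given r_C2 < 230/33: keep 16/3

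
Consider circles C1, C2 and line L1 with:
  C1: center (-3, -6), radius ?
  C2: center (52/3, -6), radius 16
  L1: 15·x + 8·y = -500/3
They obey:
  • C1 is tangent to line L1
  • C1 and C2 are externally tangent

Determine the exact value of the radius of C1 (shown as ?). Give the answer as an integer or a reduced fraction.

1. [C1‖L1]  r_C1² − 169/9 = 0  ⇒  r_C1 = 13/3 (r>0 drops 1)
2. [ext C1·C2]  r_C1² + 32r_C1 − 1417/9 = 0  ⇒  r_C1 = 13/3 (r>0 drops 1)

13/3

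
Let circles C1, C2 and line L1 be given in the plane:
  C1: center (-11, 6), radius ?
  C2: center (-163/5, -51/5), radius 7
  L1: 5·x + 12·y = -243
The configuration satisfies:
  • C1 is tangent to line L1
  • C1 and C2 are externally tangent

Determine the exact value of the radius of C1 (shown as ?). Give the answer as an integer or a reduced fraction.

1. [C1‖L1]  r_C1² − 400 = 0  ⇒  r_C1 = 20 (r>0 drops 1)
2. [ext C1·C2]  r_C1² + 14r_C1 − 680 = 0  ⇒  r_C1 = 20 (r>0 drops 1)

20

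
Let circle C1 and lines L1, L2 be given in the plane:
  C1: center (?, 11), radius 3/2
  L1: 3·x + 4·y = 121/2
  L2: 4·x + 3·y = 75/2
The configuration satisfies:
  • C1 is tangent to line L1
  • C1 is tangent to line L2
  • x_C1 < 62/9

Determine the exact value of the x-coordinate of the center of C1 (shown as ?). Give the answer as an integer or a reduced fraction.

1. [C1‖L1]  x_C1² − 11x_C1 + 24 = 0  ⇒  x_C1 = 3 or 8
2. [C1‖L2]  x_C1² − (9/4)x_C1 − 9/4 = 0  ⇒  x_C1 = -3/4 or 3

3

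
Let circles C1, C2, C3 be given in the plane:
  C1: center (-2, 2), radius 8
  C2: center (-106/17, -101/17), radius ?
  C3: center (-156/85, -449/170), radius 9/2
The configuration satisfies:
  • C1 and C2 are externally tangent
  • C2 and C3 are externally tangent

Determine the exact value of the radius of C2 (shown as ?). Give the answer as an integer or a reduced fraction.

1. [ext C1·C2]  r_C2² + 16r_C2 − 17 = 0  ⇒  r_C2 = 1 (r>0 drops 1)
2. [ext C2·C3]  r_C2² + 9r_C2 − 10 = 0  ⇒  r_C2 = 1 (r>0 drops 1)

1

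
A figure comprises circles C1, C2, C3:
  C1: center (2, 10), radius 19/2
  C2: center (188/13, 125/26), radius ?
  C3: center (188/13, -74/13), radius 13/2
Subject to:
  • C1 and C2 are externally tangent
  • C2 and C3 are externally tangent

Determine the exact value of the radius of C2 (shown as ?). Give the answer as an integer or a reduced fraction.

1. [ext C1·C2]  r_C2² + 19r_C2 − 92 = 0  ⇒  r_C2 = 4 (r>0 drops 1)
2. [ext C2·C3]  r_C2² + 13r_C2 − 68 = 0  ⇒  r_C2 = 4 (r>0 drops 1)

4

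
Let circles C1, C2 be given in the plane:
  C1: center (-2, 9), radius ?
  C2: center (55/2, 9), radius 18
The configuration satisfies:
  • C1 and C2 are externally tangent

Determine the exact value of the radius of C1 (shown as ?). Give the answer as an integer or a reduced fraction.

1. [ext C1·C2]  r_C1² + 36r_C1 − 2185/4 = 0  ⇒  r_C1 = 23/2 (r>0 drops 1)

23/2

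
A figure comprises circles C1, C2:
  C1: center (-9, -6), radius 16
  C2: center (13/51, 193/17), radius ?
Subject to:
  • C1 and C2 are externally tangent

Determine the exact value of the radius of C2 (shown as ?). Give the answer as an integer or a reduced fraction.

1. [ext C1·C2]  r_C2² + 32r_C2 − 1177/9 = 0  ⇒  r_C2 = 11/3 (r>0 drops 1)

11/3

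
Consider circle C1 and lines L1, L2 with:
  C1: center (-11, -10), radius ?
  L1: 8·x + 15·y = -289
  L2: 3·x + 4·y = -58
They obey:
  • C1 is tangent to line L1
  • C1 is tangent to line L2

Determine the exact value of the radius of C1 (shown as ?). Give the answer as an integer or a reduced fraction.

3

1. [C1‖L1]  r_C1² − 9 = 0  ⇒  r_C1 = 3 (r>0 drops 1)
2. [C1‖L2]  r_C1² − 9 = 0  ⇒  r_C1 = 3 (r>0 drops 1)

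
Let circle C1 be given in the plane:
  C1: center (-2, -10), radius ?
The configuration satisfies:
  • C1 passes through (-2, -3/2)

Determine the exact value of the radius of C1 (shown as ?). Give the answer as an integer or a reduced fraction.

17/2

1. [C1∋P]  r_C1² − 289/4 = 0  ⇒  r_C1 = 17/2 (r>0 drops 1)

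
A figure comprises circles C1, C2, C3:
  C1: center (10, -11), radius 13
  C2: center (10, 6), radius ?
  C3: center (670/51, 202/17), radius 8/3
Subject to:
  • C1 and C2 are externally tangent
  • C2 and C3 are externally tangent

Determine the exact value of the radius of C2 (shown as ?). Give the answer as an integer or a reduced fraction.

4

1. [ext C1·C2]  r_C2² + 26r_C2 − 120 = 0  ⇒  r_C2 = 4 (r>0 drops 1)
2. [ext C2·C3]  r_C2² + (16/3)r_C2 − 112/3 = 0  ⇒  r_C2 = 4 (r>0 drops 1)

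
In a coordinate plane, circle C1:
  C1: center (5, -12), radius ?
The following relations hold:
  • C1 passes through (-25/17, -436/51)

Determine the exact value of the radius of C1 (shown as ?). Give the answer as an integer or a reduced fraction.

1. [C1∋P]  r_C1² − 484/9 = 0  ⇒  r_C1 = 22/3 (r>0 drops 1)

22/3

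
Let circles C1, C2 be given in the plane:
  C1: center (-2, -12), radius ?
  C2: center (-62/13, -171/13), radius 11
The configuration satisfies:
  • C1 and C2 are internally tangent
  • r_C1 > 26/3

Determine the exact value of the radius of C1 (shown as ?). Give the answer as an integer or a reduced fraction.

1. [int C1,C2]  r_C1² − 22r_C1 + 112 = 0  ⇒  r_C1 = 8 or 14
2. given r_C1 > 26/3: keep 14

14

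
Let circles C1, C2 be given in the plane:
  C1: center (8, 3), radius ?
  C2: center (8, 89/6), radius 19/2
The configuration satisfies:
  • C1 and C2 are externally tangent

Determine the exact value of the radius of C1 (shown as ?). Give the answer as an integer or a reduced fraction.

7/3

1. [ext C1·C2]  r_C1² + 19r_C1 − 448/9 = 0  ⇒  r_C1 = 7/3 (r>0 drops 1)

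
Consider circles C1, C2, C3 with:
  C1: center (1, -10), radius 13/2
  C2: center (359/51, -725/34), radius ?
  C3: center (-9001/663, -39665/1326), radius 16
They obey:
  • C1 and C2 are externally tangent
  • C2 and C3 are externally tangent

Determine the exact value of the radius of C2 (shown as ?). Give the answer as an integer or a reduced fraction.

19/3

1. [ext C1·C2]  r_C2² + 13r_C2 − 1102/9 = 0  ⇒  r_C2 = 19/3 (r>0 drops 1)
2. [ext C2·C3]  r_C2² + 32r_C2 − 2185/9 = 0  ⇒  r_C2 = 19/3 (r>0 drops 1)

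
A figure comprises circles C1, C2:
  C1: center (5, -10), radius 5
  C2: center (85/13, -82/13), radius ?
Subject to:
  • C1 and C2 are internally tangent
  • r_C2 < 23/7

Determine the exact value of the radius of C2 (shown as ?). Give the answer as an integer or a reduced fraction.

1. [int C1,C2]  r_C2² − 10r_C2 + 9 = 0  ⇒  r_C2 = 1 or 9
2. given r_C2 < 23/7: keep 1

1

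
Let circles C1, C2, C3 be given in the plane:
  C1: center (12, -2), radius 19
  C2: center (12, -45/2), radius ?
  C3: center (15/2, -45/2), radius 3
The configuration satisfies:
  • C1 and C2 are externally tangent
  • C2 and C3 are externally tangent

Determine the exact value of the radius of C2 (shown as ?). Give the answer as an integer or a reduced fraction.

1. [ext C1·C2]  r_C2² + 38r_C2 − 237/4 = 0  ⇒  r_C2 = 3/2 (r>0 drops 1)
2. [ext C2·C3]  r_C2² + 6r_C2 − 45/4 = 0  ⇒  r_C2 = 3/2 (r>0 drops 1)

3/2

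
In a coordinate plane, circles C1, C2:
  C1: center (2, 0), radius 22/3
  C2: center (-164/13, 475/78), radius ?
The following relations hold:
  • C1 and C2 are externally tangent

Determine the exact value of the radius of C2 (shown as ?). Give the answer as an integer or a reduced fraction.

17/2

1. [ext C1·C2]  r_C2² + (44/3)r_C2 − 2363/12 = 0  ⇒  r_C2 = 17/2 (r>0 drops 1)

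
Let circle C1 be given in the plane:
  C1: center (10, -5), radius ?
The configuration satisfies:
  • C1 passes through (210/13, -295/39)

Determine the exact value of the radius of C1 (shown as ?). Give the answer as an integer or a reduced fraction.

1. [C1∋P]  r_C1² − 400/9 = 0  ⇒  r_C1 = 20/3 (r>0 drops 1)

20/3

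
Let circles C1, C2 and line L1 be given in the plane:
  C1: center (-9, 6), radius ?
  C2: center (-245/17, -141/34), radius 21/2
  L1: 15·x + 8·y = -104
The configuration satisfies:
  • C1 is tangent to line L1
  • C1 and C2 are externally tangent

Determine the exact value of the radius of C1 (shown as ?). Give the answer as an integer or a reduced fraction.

1

1. [C1‖L1]  r_C1² − 1 = 0  ⇒  r_C1 = 1 (r>0 drops 1)
2. [ext C1·C2]  r_C1² + 21r_C1 − 22 = 0  ⇒  r_C1 = 1 (r>0 drops 1)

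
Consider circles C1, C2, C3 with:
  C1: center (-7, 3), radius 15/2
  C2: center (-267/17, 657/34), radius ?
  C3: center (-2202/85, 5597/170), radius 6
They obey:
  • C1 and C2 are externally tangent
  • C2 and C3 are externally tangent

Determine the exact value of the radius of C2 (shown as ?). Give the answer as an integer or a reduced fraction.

1. [ext C1·C2]  r_C2² + 15r_C2 − 286 = 0  ⇒  r_C2 = 11 (r>0 drops 1)
2. [ext C2·C3]  r_C2² + 12r_C2 − 253 = 0  ⇒  r_C2 = 11 (r>0 drops 1)

11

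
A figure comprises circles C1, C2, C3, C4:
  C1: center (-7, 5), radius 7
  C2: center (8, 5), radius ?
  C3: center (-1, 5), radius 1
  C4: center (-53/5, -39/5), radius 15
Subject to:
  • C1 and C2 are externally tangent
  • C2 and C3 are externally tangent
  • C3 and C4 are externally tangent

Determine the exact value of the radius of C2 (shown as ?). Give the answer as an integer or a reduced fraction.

1. [ext C1·C2]  r_C2² + 14r_C2 − 176 = 0  ⇒  r_C2 = 8 (r>0 drops 1)
2. [ext C2·C3]  r_C2² + 2r_C2 − 80 = 0  ⇒  r_C2 = 8 (r>0 drops 1)

8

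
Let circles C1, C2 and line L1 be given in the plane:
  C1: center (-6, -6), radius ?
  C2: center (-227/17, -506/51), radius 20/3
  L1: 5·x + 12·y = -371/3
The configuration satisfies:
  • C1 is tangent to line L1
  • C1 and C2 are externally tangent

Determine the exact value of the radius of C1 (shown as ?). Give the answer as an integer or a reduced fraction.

5/3

1. [C1‖L1]  r_C1² − 25/9 = 0  ⇒  r_C1 = 5/3 (r>0 drops 1)
2. [ext C1·C2]  r_C1² + (40/3)r_C1 − 25 = 0  ⇒  r_C1 = 5/3 (r>0 drops 1)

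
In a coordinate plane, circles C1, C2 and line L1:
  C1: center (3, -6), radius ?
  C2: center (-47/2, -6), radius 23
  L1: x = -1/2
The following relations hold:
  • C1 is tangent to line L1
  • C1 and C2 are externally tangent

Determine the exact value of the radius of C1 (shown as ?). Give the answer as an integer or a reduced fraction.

1. [C1‖L1]  r_C1² − 49/4 = 0  ⇒  r_C1 = 7/2 (r>0 drops 1)
2. [ext C1·C2]  r_C1² + 46r_C1 − 693/4 = 0  ⇒  r_C1 = 7/2 (r>0 drops 1)

7/2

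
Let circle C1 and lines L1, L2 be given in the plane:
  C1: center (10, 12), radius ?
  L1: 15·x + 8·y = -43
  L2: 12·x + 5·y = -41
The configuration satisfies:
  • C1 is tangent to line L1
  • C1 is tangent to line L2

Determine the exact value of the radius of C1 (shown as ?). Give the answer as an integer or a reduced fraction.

1. [C1‖L1]  r_C1² − 289 = 0  ⇒  r_C1 = 17 (r>0 drops 1)
2. [C1‖L2]  r_C1² − 289 = 0  ⇒  r_C1 = 17 (r>0 drops 1)

17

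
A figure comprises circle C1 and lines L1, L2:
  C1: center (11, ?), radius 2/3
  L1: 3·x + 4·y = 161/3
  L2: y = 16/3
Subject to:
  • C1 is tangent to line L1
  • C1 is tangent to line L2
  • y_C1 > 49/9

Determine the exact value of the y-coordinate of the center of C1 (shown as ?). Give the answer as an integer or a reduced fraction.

6

1. [C1‖L1]  y_C1² − (31/3)y_C1 + 26 = 0  ⇒  y_C1 = 13/3 or 6
2. [C1‖L2]  y_C1² − (32/3)y_C1 + 28 = 0  ⇒  y_C1 = 14/3 or 6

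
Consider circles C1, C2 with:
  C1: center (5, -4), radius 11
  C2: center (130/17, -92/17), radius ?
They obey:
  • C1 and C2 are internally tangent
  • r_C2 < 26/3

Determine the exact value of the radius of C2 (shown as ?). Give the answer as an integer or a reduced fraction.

1. [int C1,C2]  r_C2² − 22r_C2 + 112 = 0  ⇒  r_C2 = 8 or 14
2. given r_C2 < 26/3: keep 8

8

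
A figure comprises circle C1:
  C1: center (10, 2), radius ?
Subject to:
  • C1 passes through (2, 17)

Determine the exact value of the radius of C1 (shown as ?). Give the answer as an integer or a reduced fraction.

17

1. [C1∋P]  r_C1² − 289 = 0  ⇒  r_C1 = 17 (r>0 drops 1)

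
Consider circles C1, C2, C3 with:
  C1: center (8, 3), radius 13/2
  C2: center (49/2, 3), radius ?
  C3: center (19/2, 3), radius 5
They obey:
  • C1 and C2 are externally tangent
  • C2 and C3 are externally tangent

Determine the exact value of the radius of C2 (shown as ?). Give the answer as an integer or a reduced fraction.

1. [ext C1·C2]  r_C2² + 13r_C2 − 230 = 0  ⇒  r_C2 = 10 (r>0 drops 1)
2. [ext C2·C3]  r_C2² + 10r_C2 − 200 = 0  ⇒  r_C2 = 10 (r>0 drops 1)

10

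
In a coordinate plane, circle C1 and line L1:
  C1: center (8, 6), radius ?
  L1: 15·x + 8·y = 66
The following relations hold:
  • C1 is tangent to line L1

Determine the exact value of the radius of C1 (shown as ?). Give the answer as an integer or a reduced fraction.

6

1. [C1‖L1]  r_C1² − 36 = 0  ⇒  r_C1 = 6 (r>0 drops 1)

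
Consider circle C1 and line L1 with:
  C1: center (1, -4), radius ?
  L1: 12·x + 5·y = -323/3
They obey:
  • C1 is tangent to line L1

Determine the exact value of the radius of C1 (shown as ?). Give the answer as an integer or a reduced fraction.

1. [C1‖L1]  r_C1² − 529/9 = 0  ⇒  r_C1 = 23/3 (r>0 drops 1)

23/3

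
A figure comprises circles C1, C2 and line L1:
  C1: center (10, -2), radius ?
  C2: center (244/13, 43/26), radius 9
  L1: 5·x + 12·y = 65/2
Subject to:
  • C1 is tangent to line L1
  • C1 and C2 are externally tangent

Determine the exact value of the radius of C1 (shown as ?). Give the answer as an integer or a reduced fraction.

1/2

1. [C1‖L1]  r_C1² − 1/4 = 0  ⇒  r_C1 = 1/2 (r>0 drops 1)
2. [ext C1·C2]  r_C1² + 18r_C1 − 37/4 = 0  ⇒  r_C1 = 1/2 (r>0 drops 1)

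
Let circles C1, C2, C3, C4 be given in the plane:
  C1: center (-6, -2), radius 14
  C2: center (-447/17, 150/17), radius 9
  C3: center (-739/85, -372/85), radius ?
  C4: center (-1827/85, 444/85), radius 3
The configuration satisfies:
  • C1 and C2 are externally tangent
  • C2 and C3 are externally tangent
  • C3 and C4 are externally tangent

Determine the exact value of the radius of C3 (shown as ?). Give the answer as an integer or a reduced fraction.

13

1. [ext C2·C3]  r_C3² + 18r_C3 − 403 = 0  ⇒  r_C3 = 13 (r>0 drops 1)
2. [ext C3·C4]  r_C3² + 6r_C3 − 247 = 0  ⇒  r_C3 = 13 (r>0 drops 1)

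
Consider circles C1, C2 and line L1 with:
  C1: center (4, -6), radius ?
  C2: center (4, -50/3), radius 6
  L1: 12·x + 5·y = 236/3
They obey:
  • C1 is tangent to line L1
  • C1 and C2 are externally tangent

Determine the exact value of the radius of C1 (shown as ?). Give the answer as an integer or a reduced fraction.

14/3

1. [C1‖L1]  r_C1² − 196/9 = 0  ⇒  r_C1 = 14/3 (r>0 drops 1)
2. [ext C1·C2]  r_C1² + 12r_C1 − 700/9 = 0  ⇒  r_C1 = 14/3 (r>0 drops 1)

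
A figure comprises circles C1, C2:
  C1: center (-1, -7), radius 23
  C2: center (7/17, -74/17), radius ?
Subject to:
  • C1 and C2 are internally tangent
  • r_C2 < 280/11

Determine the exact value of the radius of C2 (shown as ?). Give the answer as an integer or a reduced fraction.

1. [int C1,C2]  r_C2² − 46r_C2 + 520 = 0  ⇒  r_C2 = 20 or 26
2. given r_C2 < 280/11: keep 20

20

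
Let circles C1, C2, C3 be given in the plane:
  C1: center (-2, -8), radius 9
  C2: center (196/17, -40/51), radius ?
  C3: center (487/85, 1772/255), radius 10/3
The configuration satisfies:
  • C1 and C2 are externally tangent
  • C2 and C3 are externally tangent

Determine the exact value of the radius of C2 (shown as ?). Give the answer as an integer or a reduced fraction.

1. [ext C1·C2]  r_C2² + 18r_C2 − 1387/9 = 0  ⇒  r_C2 = 19/3 (r>0 drops 1)
2. [ext C2·C3]  r_C2² + (20/3)r_C2 − 247/3 = 0  ⇒  r_C2 = 19/3 (r>0 drops 1)

19/3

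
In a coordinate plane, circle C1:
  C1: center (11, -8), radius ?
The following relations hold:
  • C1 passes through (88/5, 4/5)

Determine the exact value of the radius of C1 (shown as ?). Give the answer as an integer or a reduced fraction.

11

1. [C1∋P]  r_C1² − 121 = 0  ⇒  r_C1 = 11 (r>0 drops 1)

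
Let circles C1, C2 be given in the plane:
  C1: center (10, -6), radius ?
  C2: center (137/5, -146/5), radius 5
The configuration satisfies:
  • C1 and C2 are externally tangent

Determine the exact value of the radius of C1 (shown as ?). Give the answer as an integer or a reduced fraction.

24

1. [ext C1·C2]  r_C1² + 10r_C1 − 816 = 0  ⇒  r_C1 = 24 (r>0 drops 1)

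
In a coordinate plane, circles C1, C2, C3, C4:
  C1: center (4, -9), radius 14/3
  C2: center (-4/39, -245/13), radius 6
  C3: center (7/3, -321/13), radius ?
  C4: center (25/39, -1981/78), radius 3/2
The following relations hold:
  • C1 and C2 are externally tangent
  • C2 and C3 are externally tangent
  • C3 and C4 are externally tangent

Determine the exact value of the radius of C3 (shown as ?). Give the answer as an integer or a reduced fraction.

1. [ext C2·C3]  r_C3² + 12r_C3 − 37/9 = 0  ⇒  r_C3 = 1/3 (r>0 drops 1)
2. [ext C3·C4]  r_C3² + 3r_C3 − 10/9 = 0  ⇒  r_C3 = 1/3 (r>0 drops 1)

1/3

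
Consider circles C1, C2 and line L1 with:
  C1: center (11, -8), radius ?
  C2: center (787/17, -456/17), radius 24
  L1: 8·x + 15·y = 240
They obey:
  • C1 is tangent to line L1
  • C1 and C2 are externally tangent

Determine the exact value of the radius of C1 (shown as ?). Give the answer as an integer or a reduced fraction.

1. [C1‖L1]  r_C1² − 256 = 0  ⇒  r_C1 = 16 (r>0 drops 1)
2. [ext C1·C2]  r_C1² + 48r_C1 − 1024 = 0  ⇒  r_C1 = 16 (r>0 drops 1)

16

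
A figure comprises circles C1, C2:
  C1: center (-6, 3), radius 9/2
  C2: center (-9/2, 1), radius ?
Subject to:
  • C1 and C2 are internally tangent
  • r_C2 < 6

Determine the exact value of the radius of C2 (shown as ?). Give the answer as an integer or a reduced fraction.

2

1. [int C1,C2]  r_C2² − 9r_C2 + 14 = 0  ⇒  r_C2 = 2 or 7
2. given r_C2 < 6: keep 2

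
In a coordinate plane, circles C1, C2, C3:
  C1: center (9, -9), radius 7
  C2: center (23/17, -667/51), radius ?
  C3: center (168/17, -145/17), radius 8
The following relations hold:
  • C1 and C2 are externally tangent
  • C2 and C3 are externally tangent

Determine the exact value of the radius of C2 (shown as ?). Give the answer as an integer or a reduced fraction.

1. [ext C1·C2]  r_C2² + 14r_C2 − 235/9 = 0  ⇒  r_C2 = 5/3 (r>0 drops 1)
2. [ext C2·C3]  r_C2² + 16r_C2 − 265/9 = 0  ⇒  r_C2 = 5/3 (r>0 drops 1)

5/3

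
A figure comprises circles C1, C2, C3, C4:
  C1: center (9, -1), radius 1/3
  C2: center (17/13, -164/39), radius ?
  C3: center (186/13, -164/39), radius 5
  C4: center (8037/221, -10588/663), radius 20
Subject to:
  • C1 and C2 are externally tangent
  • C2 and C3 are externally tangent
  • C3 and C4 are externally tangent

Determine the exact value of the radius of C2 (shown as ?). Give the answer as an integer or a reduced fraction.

8

1. [ext C1·C2]  r_C2² + (2/3)r_C2 − 208/3 = 0  ⇒  r_C2 = 8 (r>0 drops 1)
2. [ext C2·C3]  r_C2² + 10r_C2 − 144 = 0  ⇒  r_C2 = 8 (r>0 drops 1)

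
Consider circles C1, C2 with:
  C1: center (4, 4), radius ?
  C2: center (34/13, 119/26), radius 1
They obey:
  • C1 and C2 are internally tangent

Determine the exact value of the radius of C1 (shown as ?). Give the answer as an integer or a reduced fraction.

1. [int C1,C2]  r_C1² − 2r_C1 − 5/4 = 0  ⇒  r_C1 = 5/2 (r>0 drops 1)

5/2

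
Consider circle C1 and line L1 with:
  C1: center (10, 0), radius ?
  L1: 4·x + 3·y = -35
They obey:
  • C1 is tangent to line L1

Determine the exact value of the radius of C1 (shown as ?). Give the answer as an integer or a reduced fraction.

15

1. [C1‖L1]  r_C1² − 225 = 0  ⇒  r_C1 = 15 (r>0 drops 1)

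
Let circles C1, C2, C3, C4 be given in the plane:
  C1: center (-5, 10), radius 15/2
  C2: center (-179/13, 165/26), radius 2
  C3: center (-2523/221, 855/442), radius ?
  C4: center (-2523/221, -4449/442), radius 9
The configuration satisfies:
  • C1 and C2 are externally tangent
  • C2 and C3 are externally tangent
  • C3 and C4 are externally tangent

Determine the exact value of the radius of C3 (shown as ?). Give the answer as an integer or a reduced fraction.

3

1. [ext C2·C3]  r_C3² + 4r_C3 − 21 = 0  ⇒  r_C3 = 3 (r>0 drops 1)
2. [ext C3·C4]  r_C3² + 18r_C3 − 63 = 0  ⇒  r_C3 = 3 (r>0 drops 1)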